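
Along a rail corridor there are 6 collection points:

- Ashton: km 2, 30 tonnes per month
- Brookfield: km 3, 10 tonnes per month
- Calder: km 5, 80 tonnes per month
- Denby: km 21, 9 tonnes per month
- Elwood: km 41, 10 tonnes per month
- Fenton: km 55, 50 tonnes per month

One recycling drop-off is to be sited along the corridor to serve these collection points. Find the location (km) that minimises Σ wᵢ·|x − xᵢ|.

x = 5

For a sum of weighted absolute distances on a line, the optimum is the weighted median (not the mean). Total weight W = 189; half-weight = 94.5.
Sort by position and accumulate weight:
  km 2 (Ashton, w=30) → cum 30
  km 3 (Brookfield, w=10) → cum 40
  km 5 (Calder, w=80) → cum 120  ≥ 94.5 → median here
  km 21 (Denby, w=9) → cum 129
  km 41 (Elwood, w=10) → cum 139
  km 55 (Fenton, w=50) → cum 189
Optimal location: km 5.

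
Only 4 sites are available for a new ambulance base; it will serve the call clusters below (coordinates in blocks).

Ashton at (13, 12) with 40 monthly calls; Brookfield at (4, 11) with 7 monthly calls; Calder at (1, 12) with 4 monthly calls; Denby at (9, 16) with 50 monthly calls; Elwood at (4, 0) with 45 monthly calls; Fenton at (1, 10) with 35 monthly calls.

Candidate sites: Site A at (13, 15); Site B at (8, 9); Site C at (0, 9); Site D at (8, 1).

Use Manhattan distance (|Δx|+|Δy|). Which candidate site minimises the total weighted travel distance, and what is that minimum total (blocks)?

Total weighted distance at each candidate:
  Site A (13, 15): total = 2196
  Site B (8, 9): total = 1667
  Site C (0, 9): total = 2153
  Site D (8, 1): total = 2395
Minimum is at Site B with total 1667 blocks.

Site B, total 1667 blocks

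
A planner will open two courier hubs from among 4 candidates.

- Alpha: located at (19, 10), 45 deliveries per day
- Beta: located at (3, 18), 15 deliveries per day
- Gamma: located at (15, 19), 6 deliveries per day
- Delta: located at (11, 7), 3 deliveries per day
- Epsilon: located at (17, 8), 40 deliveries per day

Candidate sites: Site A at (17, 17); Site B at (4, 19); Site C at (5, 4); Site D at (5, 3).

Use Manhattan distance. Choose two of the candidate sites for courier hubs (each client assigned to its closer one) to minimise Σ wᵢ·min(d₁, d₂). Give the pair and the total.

Evaluate every pair (each demand assigned to the nearer of the two):
  {Site A, Site B}: total = 867
  {Site A, Site C}: total = 1041
  {Site A, Site D}: total = 1044
  {Site B, Site C}: total = 1663
  {Site B, Site D}: total = 1751
  {Site C, Site D}: total = 1957
Best pair: {Site A, Site B} with total 867.

{Site A, Site B}, total 867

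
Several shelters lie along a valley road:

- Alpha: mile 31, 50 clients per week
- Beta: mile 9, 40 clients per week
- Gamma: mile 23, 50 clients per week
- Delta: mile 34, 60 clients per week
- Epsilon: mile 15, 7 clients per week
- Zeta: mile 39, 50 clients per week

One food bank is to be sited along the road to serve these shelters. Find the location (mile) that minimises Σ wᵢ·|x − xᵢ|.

For a sum of weighted absolute distances on a line, the optimum is the weighted median (not the mean). Total weight W = 257; half-weight = 128.5.
Sort by position and accumulate weight:
  mile 9 (Beta, w=40) → cum 40
  mile 15 (Epsilon, w=7) → cum 47
  mile 23 (Gamma, w=50) → cum 97
  mile 31 (Alpha, w=50) → cum 147  ≥ 128.5 → median here
  mile 34 (Delta, w=60) → cum 207
  mile 39 (Zeta, w=50) → cum 257
Optimal location: mile 31.

x = 31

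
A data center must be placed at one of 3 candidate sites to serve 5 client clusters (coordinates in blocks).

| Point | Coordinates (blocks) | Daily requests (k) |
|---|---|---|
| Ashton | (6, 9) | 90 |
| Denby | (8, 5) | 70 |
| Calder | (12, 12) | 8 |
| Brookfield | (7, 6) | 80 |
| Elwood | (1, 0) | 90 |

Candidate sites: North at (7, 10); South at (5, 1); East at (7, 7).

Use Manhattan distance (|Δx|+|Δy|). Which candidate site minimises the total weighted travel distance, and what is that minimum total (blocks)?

Total weighted distance at each candidate:
  North (7, 10): total = 2416
  South (5, 1): total = 2454
  East (7, 7): total = 1810
Minimum is at East with total 1810 blocks.

East, total 1810 blocks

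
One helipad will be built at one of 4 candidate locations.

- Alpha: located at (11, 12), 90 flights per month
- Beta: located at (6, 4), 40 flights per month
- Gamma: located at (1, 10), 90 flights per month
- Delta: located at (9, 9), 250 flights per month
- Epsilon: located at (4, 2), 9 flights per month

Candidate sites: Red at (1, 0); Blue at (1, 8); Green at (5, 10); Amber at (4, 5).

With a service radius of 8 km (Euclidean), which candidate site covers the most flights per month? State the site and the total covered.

Coverage radius r = 8 km; a point is covered iff (Δx)²+(Δy)² ≤ 8² = 64.
  Red (1, 0): covers {Beta, Epsilon} → 49
  Blue (1, 8): covers {Beta, Gamma, Epsilon} → 139
  Green (5, 10): covers {Alpha, Beta, Gamma, Delta} → 470
  Amber (4, 5): covers {Beta, Gamma, Delta, Epsilon} → 389
Maximum coverage at Green: 470 flights per month.

Green, covering 470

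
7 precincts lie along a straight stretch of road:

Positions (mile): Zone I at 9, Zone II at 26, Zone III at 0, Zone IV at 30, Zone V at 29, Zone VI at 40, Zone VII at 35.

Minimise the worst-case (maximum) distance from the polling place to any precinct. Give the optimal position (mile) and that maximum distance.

location 20, max distance 20

The 1-center on a line is the midpoint of the two extreme points: leftmost at 0, rightmost at 40.
Optimal location = (0 + 40)/2 = 20; maximum distance = (40 − 0)/2 = 20.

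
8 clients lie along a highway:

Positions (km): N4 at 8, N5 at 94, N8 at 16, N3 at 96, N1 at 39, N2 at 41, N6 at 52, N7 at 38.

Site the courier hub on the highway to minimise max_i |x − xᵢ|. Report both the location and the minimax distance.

location 52, max distance 44

The 1-center on a line is the midpoint of the two extreme points: leftmost at 8, rightmost at 96.
Optimal location = (8 + 96)/2 = 52; maximum distance = (96 − 8)/2 = 44.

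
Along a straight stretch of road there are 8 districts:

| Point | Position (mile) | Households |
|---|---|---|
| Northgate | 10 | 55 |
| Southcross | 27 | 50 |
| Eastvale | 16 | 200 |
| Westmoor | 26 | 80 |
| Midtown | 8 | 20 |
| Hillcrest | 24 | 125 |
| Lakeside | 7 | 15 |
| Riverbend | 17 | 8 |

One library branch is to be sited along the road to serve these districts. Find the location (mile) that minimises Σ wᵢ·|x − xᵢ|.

x = 16

For a sum of weighted absolute distances on a line, the optimum is the weighted median (not the mean). Total weight W = 553; half-weight = 276.5.
Sort by position and accumulate weight:
  mile 7 (Lakeside, w=15) → cum 15
  mile 8 (Midtown, w=20) → cum 35
  mile 10 (Northgate, w=55) → cum 90
  mile 16 (Eastvale, w=200) → cum 290  ≥ 276.5 → median here
  mile 17 (Riverbend, w=8) → cum 298
  mile 24 (Hillcrest, w=125) → cum 423
  mile 26 (Westmoor, w=80) → cum 503
  mile 27 (Southcross, w=50) → cum 553
Optimal location: mile 16.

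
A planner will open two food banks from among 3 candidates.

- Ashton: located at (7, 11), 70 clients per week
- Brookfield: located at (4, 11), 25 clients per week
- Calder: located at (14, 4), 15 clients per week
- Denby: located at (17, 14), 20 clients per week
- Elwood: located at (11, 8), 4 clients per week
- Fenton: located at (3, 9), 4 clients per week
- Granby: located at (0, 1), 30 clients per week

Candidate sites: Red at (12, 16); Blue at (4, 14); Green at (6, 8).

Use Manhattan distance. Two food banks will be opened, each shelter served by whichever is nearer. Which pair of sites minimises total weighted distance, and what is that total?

{Red, Green}, total 1151

Evaluate every pair (each demand assigned to the nearer of the two):
  {Red, Green}: total = 1151
  {Blue, Green}: total = 1221
  {Red, Blue}: total = 1415
Best pair: {Red, Green} with total 1151.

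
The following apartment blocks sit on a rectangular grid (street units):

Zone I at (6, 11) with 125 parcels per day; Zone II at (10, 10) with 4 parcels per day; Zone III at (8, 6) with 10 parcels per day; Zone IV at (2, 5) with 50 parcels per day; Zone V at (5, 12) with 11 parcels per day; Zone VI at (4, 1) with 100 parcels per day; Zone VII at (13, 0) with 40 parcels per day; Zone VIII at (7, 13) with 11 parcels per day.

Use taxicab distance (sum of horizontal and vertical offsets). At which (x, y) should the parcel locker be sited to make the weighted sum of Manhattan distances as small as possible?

Manhattan distance separates: Σwᵢ(|x−xᵢ|+|y−yᵢ|) = Σwᵢ|x−xᵢ| + Σwᵢ|y−yᵢ|, so x and y are optimised independently as 1-D weighted medians.
Total weight W = 351; half = 175.5.
x-coordinate, sorted with cumulative weight:
  x=2 (Zone IV, w=50) cum 50
  x=4 (Zone VI, w=100) cum 150
  x=5 (Zone V, w=11) cum 161
  x=6 (Zone I, w=125) cum 286  ← median
  x=7 (Zone VIII, w=11) cum 297
  x=8 (Zone III, w=10) cum 307
  x=10 (Zone II, w=4) cum 311
  x=13 (Zone VII, w=40) cum 351
⇒ x* = 6
y-coordinate, sorted with cumulative weight:
  y=0 (Zone VII, w=40) cum 40
  y=1 (Zone VI, w=100) cum 140
  y=5 (Zone IV, w=50) cum 190  ← median
  y=6 (Zone III, w=10) cum 200
  y=10 (Zone II, w=4) cum 204
  y=11 (Zone I, w=125) cum 329
  y=12 (Zone V, w=11) cum 340
  y=13 (Zone VIII, w=11) cum 351
⇒ y* = 5

(6, 5)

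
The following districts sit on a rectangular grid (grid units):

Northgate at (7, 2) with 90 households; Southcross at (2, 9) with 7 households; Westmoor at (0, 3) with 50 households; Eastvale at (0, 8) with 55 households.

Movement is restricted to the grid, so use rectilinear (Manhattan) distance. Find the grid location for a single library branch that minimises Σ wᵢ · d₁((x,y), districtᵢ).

(0, 3)

Manhattan distance separates: Σwᵢ(|x−xᵢ|+|y−yᵢ|) = Σwᵢ|x−xᵢ| + Σwᵢ|y−yᵢ|, so x and y are optimised independently as 1-D weighted medians.
Total weight W = 202; half = 101.
x-coordinate, sorted with cumulative weight:
  x=0 (Westmoor, w=50) cum 50
  x=0 (Eastvale, w=55) cum 105  ← median
  x=2 (Southcross, w=7) cum 112
  x=7 (Northgate, w=90) cum 202
⇒ x* = 0
y-coordinate, sorted with cumulative weight:
  y=2 (Northgate, w=90) cum 90
  y=3 (Westmoor, w=50) cum 140  ← median
  y=8 (Eastvale, w=55) cum 195
  y=9 (Southcross, w=7) cum 202
⇒ y* = 3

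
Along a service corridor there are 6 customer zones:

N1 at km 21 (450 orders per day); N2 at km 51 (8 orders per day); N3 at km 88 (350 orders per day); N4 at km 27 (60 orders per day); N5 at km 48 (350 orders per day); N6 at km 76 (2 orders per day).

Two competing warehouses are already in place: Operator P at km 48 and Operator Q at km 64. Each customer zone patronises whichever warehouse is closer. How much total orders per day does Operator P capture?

The indifferent point is the midpoint (48+64)/2 = 56; customer zones left of it (closer to Operator P at 48) go to Operator P, those right go to Operator Q.
  N1 at 21 (w=450) → Operator P
  N4 at 27 (w=60) → Operator P
  N5 at 48 (w=350) → Operator P
  N2 at 51 (w=8) → Operator P
  N6 at 76 (w=2) → Operator Q
  N3 at 88 (w=350) → Operator Q
Operator P captures 868; Operator Q captures 352.

868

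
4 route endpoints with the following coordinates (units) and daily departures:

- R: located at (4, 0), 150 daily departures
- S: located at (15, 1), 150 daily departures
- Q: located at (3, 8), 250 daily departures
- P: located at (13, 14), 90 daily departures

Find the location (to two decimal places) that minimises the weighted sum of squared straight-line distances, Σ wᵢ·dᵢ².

(7.45, 5.33)

The minimiser of Σwᵢ‖p−pᵢ‖² is the weighted centroid p* = (Σwᵢpᵢ)/(Σwᵢ).
Σwᵢ = 640.
Σwᵢxᵢ = 150·4 + 150·15 + 250·3 + 90·13 = 4770.
Σwᵢyᵢ = 150·0 + 150·1 + 250·8 + 90·14 = 3410.
x* = 4770/640 = 7.45, y* = 3410/640 = 5.33.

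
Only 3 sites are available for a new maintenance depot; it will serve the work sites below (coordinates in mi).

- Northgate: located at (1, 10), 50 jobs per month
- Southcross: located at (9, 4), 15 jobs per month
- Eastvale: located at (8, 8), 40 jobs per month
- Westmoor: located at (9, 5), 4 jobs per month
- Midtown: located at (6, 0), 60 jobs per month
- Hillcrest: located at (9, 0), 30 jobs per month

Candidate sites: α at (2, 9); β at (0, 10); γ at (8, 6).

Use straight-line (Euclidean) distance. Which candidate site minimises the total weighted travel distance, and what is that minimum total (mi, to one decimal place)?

Total weighted distance at each candidate:
  α (2, 9): total = 1408.3
  β (0, 10): total = 1686.6
  γ (8, 6): total = 1084.3
Minimum is at γ with total 1084.3 mi.

γ, total 1084.3 mi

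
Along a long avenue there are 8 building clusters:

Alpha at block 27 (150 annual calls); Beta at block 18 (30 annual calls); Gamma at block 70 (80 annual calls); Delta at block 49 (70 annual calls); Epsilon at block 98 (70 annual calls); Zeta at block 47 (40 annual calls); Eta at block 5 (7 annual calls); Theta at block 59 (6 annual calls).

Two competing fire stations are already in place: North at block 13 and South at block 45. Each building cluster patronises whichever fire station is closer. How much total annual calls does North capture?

187

The indifferent point is the midpoint (13+45)/2 = 29; building clusters left of it (closer to North at 13) go to North, those right go to South.
  Eta at 5 (w=7) → North
  Beta at 18 (w=30) → North
  Alpha at 27 (w=150) → North
  Zeta at 47 (w=40) → South
  Delta at 49 (w=70) → South
  Theta at 59 (w=6) → South
  Gamma at 70 (w=80) → South
  Epsilon at 98 (w=70) → South
North captures 187; South captures 266.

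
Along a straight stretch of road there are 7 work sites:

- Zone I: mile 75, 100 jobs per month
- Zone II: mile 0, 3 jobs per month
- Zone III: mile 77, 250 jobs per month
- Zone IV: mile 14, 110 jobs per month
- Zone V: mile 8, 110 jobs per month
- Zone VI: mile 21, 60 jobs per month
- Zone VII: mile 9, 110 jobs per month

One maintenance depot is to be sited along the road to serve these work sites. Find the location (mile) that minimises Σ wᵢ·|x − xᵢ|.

For a sum of weighted absolute distances on a line, the optimum is the weighted median (not the mean). Total weight W = 743; half-weight = 371.5.
Sort by position and accumulate weight:
  mile 0 (Zone II, w=3) → cum 3
  mile 8 (Zone V, w=110) → cum 113
  mile 9 (Zone VII, w=110) → cum 223
  mile 14 (Zone IV, w=110) → cum 333
  mile 21 (Zone VI, w=60) → cum 393  ≥ 371.5 → median here
  mile 75 (Zone I, w=100) → cum 493
  mile 77 (Zone III, w=250) → cum 743
Optimal location: mile 21.

x = 21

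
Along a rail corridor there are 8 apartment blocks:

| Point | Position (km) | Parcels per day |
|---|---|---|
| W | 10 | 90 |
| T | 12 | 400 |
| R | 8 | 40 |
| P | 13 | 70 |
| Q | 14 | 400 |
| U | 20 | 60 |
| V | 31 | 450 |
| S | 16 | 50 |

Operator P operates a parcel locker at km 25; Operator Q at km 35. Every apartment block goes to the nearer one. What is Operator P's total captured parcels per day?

1110

The indifferent point is the midpoint (25+35)/2 = 30; apartment blocks left of it (closer to Operator P at 25) go to Operator P, those right go to Operator Q.
  R at 8 (w=40) → Operator P
  W at 10 (w=90) → Operator P
  T at 12 (w=400) → Operator P
  P at 13 (w=70) → Operator P
  Q at 14 (w=400) → Operator P
  S at 16 (w=50) → Operator P
  U at 20 (w=60) → Operator P
  V at 31 (w=450) → Operator Q
Operator P captures 1110; Operator Q captures 450.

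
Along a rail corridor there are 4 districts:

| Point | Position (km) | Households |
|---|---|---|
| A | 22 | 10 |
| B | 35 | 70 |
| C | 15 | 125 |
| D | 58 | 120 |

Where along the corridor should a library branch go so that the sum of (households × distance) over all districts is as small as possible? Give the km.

x = 35

For a sum of weighted absolute distances on a line, the optimum is the weighted median (not the mean). Total weight W = 325; half-weight = 162.5.
Sort by position and accumulate weight:
  km 15 (C, w=125) → cum 125
  km 22 (A, w=10) → cum 135
  km 35 (B, w=70) → cum 205  ≥ 162.5 → median here
  km 58 (D, w=120) → cum 325
Optimal location: km 35.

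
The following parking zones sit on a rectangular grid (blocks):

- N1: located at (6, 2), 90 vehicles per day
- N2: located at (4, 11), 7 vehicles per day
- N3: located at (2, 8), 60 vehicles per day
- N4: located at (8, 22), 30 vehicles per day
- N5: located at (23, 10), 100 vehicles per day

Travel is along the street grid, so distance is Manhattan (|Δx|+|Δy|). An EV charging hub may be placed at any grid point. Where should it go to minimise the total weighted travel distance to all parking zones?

Manhattan distance separates: Σwᵢ(|x−xᵢ|+|y−yᵢ|) = Σwᵢ|x−xᵢ| + Σwᵢ|y−yᵢ|, so x and y are optimised independently as 1-D weighted medians.
Total weight W = 287; half = 143.5.
x-coordinate, sorted with cumulative weight:
  x=2 (N3, w=60) cum 60
  x=4 (N2, w=7) cum 67
  x=6 (N1, w=90) cum 157  ← median
  x=8 (N4, w=30) cum 187
  x=23 (N5, w=100) cum 287
⇒ x* = 6
y-coordinate, sorted with cumulative weight:
  y=2 (N1, w=90) cum 90
  y=8 (N3, w=60) cum 150  ← median
  y=10 (N5, w=100) cum 250
  y=11 (N2, w=7) cum 257
  y=22 (N4, w=30) cum 287
⇒ y* = 8

(6, 8)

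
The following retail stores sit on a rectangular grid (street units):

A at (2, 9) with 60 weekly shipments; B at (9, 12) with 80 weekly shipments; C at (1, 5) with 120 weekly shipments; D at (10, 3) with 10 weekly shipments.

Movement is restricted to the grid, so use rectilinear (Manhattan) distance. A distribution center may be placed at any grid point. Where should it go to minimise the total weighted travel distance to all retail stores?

Manhattan distance separates: Σwᵢ(|x−xᵢ|+|y−yᵢ|) = Σwᵢ|x−xᵢ| + Σwᵢ|y−yᵢ|, so x and y are optimised independently as 1-D weighted medians.
Total weight W = 270; half = 135.
x-coordinate, sorted with cumulative weight:
  x=1 (C, w=120) cum 120
  x=2 (A, w=60) cum 180  ← median
  x=9 (B, w=80) cum 260
  x=10 (D, w=10) cum 270
⇒ x* = 2
y-coordinate, sorted with cumulative weight:
  y=3 (D, w=10) cum 10
  y=5 (C, w=120) cum 130
  y=9 (A, w=60) cum 190  ← median
  y=12 (B, w=80) cum 270
⇒ y* = 9

(2, 9)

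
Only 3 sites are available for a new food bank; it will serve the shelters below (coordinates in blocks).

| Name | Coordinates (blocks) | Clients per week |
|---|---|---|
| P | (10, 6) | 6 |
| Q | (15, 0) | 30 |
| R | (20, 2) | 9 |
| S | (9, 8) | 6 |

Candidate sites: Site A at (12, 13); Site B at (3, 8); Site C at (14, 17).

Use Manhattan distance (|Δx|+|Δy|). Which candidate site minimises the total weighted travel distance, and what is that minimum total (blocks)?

Total weighted distance at each candidate:
  Site A (12, 13): total = 753
  Site B (3, 8): total = 897
  Site C (14, 17): total = 903
Minimum is at Site A with total 753 blocks.

Site A, total 753 blocks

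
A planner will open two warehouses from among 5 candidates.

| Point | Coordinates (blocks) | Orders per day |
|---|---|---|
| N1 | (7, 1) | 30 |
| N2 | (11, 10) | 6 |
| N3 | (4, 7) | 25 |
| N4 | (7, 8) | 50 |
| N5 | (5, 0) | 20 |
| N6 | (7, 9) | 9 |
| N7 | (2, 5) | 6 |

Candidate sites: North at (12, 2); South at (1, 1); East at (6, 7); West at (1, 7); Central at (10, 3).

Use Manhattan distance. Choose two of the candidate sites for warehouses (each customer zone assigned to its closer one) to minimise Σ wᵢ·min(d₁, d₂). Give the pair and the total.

Evaluate every pair (each demand assigned to the nearer of the two):
  {South, East}: total = 535
  {East, Central}: total = 571
  {North, East}: total = 601
  {East, West}: total = 613
  {South, West}: total = 873
  {West, Central}: total = 873
  {North, West}: total = 929
  {South, Central}: total = 1034
  {North, Central}: total = 1149
  {North, South}: total = 1247
Best pair: {South, East} with total 535.

{South, East}, total 535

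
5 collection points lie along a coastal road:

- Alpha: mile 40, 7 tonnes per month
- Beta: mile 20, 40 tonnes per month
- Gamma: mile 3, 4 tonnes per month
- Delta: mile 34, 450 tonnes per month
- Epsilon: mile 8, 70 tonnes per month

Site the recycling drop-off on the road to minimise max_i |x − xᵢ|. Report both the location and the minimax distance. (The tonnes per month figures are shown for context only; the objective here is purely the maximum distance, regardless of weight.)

location 21.5, max distance 18.5

The 1-center on a line is the midpoint of the two extreme points: leftmost at 3, rightmost at 40.
Optimal location = (3 + 40)/2 = 21.5; maximum distance = (40 − 3)/2 = 18.5.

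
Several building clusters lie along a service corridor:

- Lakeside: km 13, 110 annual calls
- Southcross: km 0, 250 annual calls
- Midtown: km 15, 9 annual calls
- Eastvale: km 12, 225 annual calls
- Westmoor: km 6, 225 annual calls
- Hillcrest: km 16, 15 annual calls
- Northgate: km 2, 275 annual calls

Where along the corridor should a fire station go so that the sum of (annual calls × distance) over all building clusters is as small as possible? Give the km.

For a sum of weighted absolute distances on a line, the optimum is the weighted median (not the mean). Total weight W = 1109; half-weight = 554.5.
Sort by position and accumulate weight:
  km 0 (Southcross, w=250) → cum 250
  km 2 (Northgate, w=275) → cum 525
  km 6 (Westmoor, w=225) → cum 750  ≥ 554.5 → median here
  km 12 (Eastvale, w=225) → cum 975
  km 13 (Lakeside, w=110) → cum 1085
  km 15 (Midtown, w=9) → cum 1094
  km 16 (Hillcrest, w=15) → cum 1109
Optimal location: km 6.

x = 6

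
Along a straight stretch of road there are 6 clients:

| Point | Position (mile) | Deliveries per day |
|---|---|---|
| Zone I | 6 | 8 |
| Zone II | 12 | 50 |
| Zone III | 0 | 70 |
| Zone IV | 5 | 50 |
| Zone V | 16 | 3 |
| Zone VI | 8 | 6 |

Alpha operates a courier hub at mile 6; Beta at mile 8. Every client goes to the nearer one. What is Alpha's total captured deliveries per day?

128

The indifferent point is the midpoint (6+8)/2 = 7; clients left of it (closer to Alpha at 6) go to Alpha, those right go to Beta.
  Zone III at 0 (w=70) → Alpha
  Zone IV at 5 (w=50) → Alpha
  Zone I at 6 (w=8) → Alpha
  Zone VI at 8 (w=6) → Beta
  Zone II at 12 (w=50) → Beta
  Zone V at 16 (w=3) → Beta
Alpha captures 128; Beta captures 59.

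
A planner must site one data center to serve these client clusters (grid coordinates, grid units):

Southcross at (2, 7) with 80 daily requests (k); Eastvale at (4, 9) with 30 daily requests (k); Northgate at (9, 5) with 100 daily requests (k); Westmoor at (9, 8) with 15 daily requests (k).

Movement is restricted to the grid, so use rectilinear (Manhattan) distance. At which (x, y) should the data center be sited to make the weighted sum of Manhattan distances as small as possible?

Manhattan distance separates: Σwᵢ(|x−xᵢ|+|y−yᵢ|) = Σwᵢ|x−xᵢ| + Σwᵢ|y−yᵢ|, so x and y are optimised independently as 1-D weighted medians.
Total weight W = 225; half = 112.5.
x-coordinate, sorted with cumulative weight:
  x=2 (Southcross, w=80) cum 80
  x=4 (Eastvale, w=30) cum 110
  x=9 (Northgate, w=100) cum 210  ← median
  x=9 (Westmoor, w=15) cum 225
⇒ x* = 9
y-coordinate, sorted with cumulative weight:
  y=5 (Northgate, w=100) cum 100
  y=7 (Southcross, w=80) cum 180  ← median
  y=8 (Westmoor, w=15) cum 195
  y=9 (Eastvale, w=30) cum 225
⇒ y* = 7

(9, 7)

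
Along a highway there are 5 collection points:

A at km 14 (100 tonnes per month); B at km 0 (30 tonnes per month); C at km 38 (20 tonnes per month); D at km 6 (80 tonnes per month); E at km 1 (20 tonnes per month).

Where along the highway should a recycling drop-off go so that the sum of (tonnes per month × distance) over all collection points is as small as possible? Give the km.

x = 6

For a sum of weighted absolute distances on a line, the optimum is the weighted median (not the mean). Total weight W = 250; half-weight = 125.
Sort by position and accumulate weight:
  km 0 (B, w=30) → cum 30
  km 1 (E, w=20) → cum 50
  km 6 (D, w=80) → cum 130  ≥ 125 → median here
  km 14 (A, w=100) → cum 230
  km 38 (C, w=20) → cum 250
Optimal location: km 6.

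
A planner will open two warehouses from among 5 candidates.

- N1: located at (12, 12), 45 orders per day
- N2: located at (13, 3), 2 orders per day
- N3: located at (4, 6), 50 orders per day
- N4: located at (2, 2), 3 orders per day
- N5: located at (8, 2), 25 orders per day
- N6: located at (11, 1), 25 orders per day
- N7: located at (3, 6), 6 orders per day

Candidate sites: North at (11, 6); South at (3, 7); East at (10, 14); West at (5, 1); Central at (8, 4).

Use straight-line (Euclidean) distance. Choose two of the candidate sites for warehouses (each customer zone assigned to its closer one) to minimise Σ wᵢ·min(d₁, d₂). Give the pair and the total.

{East, Central}, total 568.4

Evaluate every pair (each demand assigned to the nearer of the two):
  {East, Central}: total = 568.4
  {North, South}: total = 622.9
  {South, Central}: total = 660.8
  {South, East}: total = 667.6
  {East, West}: total = 669.6
  {North, Central}: total = 711.9
  {North, West}: total = 781.7
  {South, West}: total = 795.1
  {North, East}: total = 812.0
  {West, Central}: total = 834.2
Best pair: {East, Central} with total 568.4.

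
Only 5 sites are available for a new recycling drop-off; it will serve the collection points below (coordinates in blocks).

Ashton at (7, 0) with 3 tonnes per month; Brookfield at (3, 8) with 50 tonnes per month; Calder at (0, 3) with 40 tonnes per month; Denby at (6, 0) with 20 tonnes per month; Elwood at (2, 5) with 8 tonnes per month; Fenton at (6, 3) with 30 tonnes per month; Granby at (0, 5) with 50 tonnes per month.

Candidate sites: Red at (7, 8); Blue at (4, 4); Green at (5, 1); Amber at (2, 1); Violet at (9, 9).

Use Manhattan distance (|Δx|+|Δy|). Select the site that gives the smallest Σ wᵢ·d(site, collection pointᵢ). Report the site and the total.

Total weighted distance at each candidate:
  Red (7, 8): total = 1628
  Blue (4, 4): total = 955
  Green (5, 1): total = 1375
  Amber (2, 1): total = 1190
  Violet (9, 9): total = 2231
Minimum is at Blue with total 955 blocks.

Blue, total 955 blocks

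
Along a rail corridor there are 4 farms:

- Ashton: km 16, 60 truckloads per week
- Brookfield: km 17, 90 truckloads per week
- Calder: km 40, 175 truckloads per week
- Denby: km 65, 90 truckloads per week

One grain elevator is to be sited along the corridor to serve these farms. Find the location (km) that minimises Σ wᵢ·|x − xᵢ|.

For a sum of weighted absolute distances on a line, the optimum is the weighted median (not the mean). Total weight W = 415; half-weight = 207.5.
Sort by position and accumulate weight:
  km 16 (Ashton, w=60) → cum 60
  km 17 (Brookfield, w=90) → cum 150
  km 40 (Calder, w=175) → cum 325  ≥ 207.5 → median here
  km 65 (Denby, w=90) → cum 415
Optimal location: km 40.

x = 40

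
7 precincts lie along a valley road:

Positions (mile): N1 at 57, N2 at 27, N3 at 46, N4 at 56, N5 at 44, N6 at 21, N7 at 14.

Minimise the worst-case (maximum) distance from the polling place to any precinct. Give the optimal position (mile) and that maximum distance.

location 35.5, max distance 21.5

The 1-center on a line is the midpoint of the two extreme points: leftmost at 14, rightmost at 57.
Optimal location = (14 + 57)/2 = 35.5; maximum distance = (57 − 14)/2 = 21.5.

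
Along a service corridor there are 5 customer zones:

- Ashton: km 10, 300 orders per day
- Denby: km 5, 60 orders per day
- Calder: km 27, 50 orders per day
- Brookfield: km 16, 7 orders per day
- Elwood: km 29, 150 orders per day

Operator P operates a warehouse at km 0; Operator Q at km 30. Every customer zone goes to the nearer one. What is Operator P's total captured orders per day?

360

The indifferent point is the midpoint (0+30)/2 = 15; customer zones left of it (closer to Operator P at 0) go to Operator P, those right go to Operator Q.
  Denby at 5 (w=60) → Operator P
  Ashton at 10 (w=300) → Operator P
  Brookfield at 16 (w=7) → Operator Q
  Calder at 27 (w=50) → Operator Q
  Elwood at 29 (w=150) → Operator Q
Operator P captures 360; Operator Q captures 207.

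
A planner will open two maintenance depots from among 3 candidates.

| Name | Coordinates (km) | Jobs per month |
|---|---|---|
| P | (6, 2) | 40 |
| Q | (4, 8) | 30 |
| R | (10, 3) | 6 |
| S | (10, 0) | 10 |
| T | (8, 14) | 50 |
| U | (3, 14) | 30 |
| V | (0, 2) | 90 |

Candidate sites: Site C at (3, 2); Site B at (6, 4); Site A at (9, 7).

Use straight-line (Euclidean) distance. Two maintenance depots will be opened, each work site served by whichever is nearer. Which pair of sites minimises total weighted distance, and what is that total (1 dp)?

{Site C, Site A}, total 1268.6

Evaluate every pair (each demand assigned to the nearer of the two):
  {Site C, Site A}: total = 1268.6
  {Site C, Site B}: total = 1388.6
  {Site B, Site A}: total = 1494.8
Best pair: {Site C, Site A} with total 1268.6.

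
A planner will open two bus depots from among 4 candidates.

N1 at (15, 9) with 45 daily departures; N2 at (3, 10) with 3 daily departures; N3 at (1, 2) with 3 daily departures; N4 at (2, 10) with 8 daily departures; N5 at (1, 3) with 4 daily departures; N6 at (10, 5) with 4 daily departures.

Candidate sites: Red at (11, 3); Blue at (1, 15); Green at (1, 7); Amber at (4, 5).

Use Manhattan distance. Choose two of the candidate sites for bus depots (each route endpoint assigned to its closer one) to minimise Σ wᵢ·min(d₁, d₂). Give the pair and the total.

Evaluate every pair (each demand assigned to the nearer of the two):
  {Red, Green}: total = 540
  {Red, Amber}: total = 574
  {Red, Blue}: total = 604
  {Green, Amber}: total = 777
  {Blue, Amber}: total = 803
  {Blue, Green}: total = 842
Best pair: {Red, Green} with total 540.

{Red, Green}, total 540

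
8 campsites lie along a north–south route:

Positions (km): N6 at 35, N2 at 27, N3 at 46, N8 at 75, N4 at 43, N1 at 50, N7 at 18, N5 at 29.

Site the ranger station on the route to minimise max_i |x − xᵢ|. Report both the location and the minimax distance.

The 1-center on a line is the midpoint of the two extreme points: leftmost at 18, rightmost at 75.
Optimal location = (18 + 75)/2 = 46.5; maximum distance = (75 − 18)/2 = 28.5.

location 46.5, max distance 28.5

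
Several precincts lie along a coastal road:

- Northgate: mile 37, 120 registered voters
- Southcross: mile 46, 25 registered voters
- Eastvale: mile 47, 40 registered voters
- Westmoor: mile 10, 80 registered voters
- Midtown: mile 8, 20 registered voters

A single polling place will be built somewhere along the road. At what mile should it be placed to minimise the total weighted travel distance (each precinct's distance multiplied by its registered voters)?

For a sum of weighted absolute distances on a line, the optimum is the weighted median (not the mean). Total weight W = 285; half-weight = 142.5.
Sort by position and accumulate weight:
  mile 8 (Midtown, w=20) → cum 20
  mile 10 (Westmoor, w=80) → cum 100
  mile 37 (Northgate, w=120) → cum 220  ≥ 142.5 → median here
  mile 46 (Southcross, w=25) → cum 245
  mile 47 (Eastvale, w=40) → cum 285
Optimal location: mile 37.

x = 37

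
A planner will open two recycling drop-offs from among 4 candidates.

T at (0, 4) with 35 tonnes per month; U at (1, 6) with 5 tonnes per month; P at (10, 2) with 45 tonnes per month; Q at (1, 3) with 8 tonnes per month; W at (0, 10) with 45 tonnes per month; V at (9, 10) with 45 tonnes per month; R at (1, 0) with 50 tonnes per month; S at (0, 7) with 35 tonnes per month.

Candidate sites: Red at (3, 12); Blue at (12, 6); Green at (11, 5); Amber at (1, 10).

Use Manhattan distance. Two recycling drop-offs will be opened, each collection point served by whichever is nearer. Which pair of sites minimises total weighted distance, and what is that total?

Evaluate every pair (each demand assigned to the nearer of the two):
  {Green, Amber}: total = 1501
  {Blue, Amber}: total = 1591
  {Red, Amber}: total = 2131
  {Red, Green}: total = 2213
  {Red, Blue}: total = 2303
  {Blue, Green}: total = 2991
Best pair: {Green, Amber} with total 1501.

{Green, Amber}, total 1501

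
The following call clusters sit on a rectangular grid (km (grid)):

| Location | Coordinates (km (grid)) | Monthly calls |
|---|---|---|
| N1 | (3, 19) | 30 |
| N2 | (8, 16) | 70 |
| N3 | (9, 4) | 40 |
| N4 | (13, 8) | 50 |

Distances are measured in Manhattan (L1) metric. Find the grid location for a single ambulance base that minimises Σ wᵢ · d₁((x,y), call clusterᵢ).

Manhattan distance separates: Σwᵢ(|x−xᵢ|+|y−yᵢ|) = Σwᵢ|x−xᵢ| + Σwᵢ|y−yᵢ|, so x and y are optimised independently as 1-D weighted medians.
Total weight W = 190; half = 95.
x-coordinate, sorted with cumulative weight:
  x=3 (N1, w=30) cum 30
  x=8 (N2, w=70) cum 100  ← median
  x=9 (N3, w=40) cum 140
  x=13 (N4, w=50) cum 190
⇒ x* = 8
y-coordinate, sorted with cumulative weight:
  y=4 (N3, w=40) cum 40
  y=8 (N4, w=50) cum 90
  y=16 (N2, w=70) cum 160  ← median
  y=19 (N1, w=30) cum 190
⇒ y* = 16

(8, 16)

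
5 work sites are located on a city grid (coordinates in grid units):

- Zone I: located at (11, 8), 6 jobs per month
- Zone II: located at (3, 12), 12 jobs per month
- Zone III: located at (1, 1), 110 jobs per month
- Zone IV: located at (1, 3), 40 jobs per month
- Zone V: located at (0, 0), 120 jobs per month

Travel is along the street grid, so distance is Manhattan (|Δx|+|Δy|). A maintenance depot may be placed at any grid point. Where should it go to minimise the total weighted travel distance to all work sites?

Manhattan distance separates: Σwᵢ(|x−xᵢ|+|y−yᵢ|) = Σwᵢ|x−xᵢ| + Σwᵢ|y−yᵢ|, so x and y are optimised independently as 1-D weighted medians.
Total weight W = 288; half = 144.
x-coordinate, sorted with cumulative weight:
  x=0 (Zone V, w=120) cum 120
  x=1 (Zone III, w=110) cum 230  ← median
  x=1 (Zone IV, w=40) cum 270
  x=3 (Zone II, w=12) cum 282
  x=11 (Zone I, w=6) cum 288
⇒ x* = 1
y-coordinate, sorted with cumulative weight:
  y=0 (Zone V, w=120) cum 120
  y=1 (Zone III, w=110) cum 230  ← median
  y=3 (Zone IV, w=40) cum 270
  y=8 (Zone I, w=6) cum 276
  y=12 (Zone II, w=12) cum 288
⇒ y* = 1

(1, 1)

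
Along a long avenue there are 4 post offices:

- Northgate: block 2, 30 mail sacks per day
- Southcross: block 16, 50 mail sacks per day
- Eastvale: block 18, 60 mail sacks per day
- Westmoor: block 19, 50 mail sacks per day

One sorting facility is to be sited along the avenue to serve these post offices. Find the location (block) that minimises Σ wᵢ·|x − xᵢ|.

For a sum of weighted absolute distances on a line, the optimum is the weighted median (not the mean). Total weight W = 190; half-weight = 95.
Sort by position and accumulate weight:
  block 2 (Northgate, w=30) → cum 30
  block 16 (Southcross, w=50) → cum 80
  block 18 (Eastvale, w=60) → cum 140  ≥ 95 → median here
  block 19 (Westmoor, w=50) → cum 190
Optimal location: block 18.

x = 18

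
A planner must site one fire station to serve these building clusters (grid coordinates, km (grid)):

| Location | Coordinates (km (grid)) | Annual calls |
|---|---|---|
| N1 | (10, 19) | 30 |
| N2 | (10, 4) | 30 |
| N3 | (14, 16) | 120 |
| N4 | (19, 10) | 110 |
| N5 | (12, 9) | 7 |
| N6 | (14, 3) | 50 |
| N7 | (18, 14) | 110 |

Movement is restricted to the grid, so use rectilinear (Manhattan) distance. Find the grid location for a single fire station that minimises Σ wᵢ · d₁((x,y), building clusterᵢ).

Manhattan distance separates: Σwᵢ(|x−xᵢ|+|y−yᵢ|) = Σwᵢ|x−xᵢ| + Σwᵢ|y−yᵢ|, so x and y are optimised independently as 1-D weighted medians.
Total weight W = 457; half = 228.5.
x-coordinate, sorted with cumulative weight:
  x=10 (N1, w=30) cum 30
  x=10 (N2, w=30) cum 60
  x=12 (N5, w=7) cum 67
  x=14 (N3, w=120) cum 187
  x=14 (N6, w=50) cum 237  ← median
  x=18 (N7, w=110) cum 347
  x=19 (N4, w=110) cum 457
⇒ x* = 14
y-coordinate, sorted with cumulative weight:
  y=3 (N6, w=50) cum 50
  y=4 (N2, w=30) cum 80
  y=9 (N5, w=7) cum 87
  y=10 (N4, w=110) cum 197
  y=14 (N7, w=110) cum 307  ← median
  y=16 (N3, w=120) cum 427
  y=19 (N1, w=30) cum 457
⇒ y* = 14

(14, 14)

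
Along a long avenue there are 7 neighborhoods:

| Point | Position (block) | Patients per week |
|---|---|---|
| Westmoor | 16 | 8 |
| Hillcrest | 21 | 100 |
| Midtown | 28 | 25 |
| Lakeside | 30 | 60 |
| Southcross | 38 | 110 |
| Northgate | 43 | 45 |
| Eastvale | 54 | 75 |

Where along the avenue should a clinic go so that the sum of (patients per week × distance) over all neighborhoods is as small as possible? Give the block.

For a sum of weighted absolute distances on a line, the optimum is the weighted median (not the mean). Total weight W = 423; half-weight = 211.5.
Sort by position and accumulate weight:
  block 16 (Westmoor, w=8) → cum 8
  block 21 (Hillcrest, w=100) → cum 108
  block 28 (Midtown, w=25) → cum 133
  block 30 (Lakeside, w=60) → cum 193
  block 38 (Southcross, w=110) → cum 303  ≥ 211.5 → median here
  block 43 (Northgate, w=45) → cum 348
  block 54 (Eastvale, w=75) → cum 423
Optimal location: block 38.

x = 38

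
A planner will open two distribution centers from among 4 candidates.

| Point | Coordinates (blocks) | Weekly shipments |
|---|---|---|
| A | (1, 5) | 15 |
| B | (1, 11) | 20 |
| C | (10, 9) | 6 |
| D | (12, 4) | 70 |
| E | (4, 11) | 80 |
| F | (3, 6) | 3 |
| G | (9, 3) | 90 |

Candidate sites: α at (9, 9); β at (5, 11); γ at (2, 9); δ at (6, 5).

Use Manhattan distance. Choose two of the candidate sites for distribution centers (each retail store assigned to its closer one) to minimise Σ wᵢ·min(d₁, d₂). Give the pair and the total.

Evaluate every pair (each demand assigned to the nearer of the two):
  {β, δ}: total = 1229
  {α, β}: total = 1437
  {γ, δ}: total = 1455
  {α, γ}: total = 1573
  {α, δ}: total = 1793
  {β, γ}: total = 2329
Best pair: {β, δ} with total 1229.

{β, δ}, total 1229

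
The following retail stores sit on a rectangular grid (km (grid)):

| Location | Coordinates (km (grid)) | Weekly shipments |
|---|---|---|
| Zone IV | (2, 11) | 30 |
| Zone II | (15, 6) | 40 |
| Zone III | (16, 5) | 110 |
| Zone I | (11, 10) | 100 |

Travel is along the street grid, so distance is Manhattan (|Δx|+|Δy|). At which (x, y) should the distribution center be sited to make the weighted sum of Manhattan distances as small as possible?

Manhattan distance separates: Σwᵢ(|x−xᵢ|+|y−yᵢ|) = Σwᵢ|x−xᵢ| + Σwᵢ|y−yᵢ|, so x and y are optimised independently as 1-D weighted medians.
Total weight W = 280; half = 140.
x-coordinate, sorted with cumulative weight:
  x=2 (Zone IV, w=30) cum 30
  x=11 (Zone I, w=100) cum 130
  x=15 (Zone II, w=40) cum 170  ← median
  x=16 (Zone III, w=110) cum 280
⇒ x* = 15
y-coordinate, sorted with cumulative weight:
  y=5 (Zone III, w=110) cum 110
  y=6 (Zone II, w=40) cum 150  ← median
  y=10 (Zone I, w=100) cum 250
  y=11 (Zone IV, w=30) cum 280
⇒ y* = 6

(15, 6)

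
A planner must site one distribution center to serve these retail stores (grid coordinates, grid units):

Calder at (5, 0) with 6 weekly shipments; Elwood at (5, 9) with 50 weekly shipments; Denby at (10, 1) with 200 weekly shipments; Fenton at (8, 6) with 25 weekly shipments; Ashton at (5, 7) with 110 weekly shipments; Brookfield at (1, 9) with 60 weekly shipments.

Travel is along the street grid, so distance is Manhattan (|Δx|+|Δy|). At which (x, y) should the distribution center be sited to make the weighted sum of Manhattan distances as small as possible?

(5, 6)

Manhattan distance separates: Σwᵢ(|x−xᵢ|+|y−yᵢ|) = Σwᵢ|x−xᵢ| + Σwᵢ|y−yᵢ|, so x and y are optimised independently as 1-D weighted medians.
Total weight W = 451; half = 225.5.
x-coordinate, sorted with cumulative weight:
  x=1 (Brookfield, w=60) cum 60
  x=5 (Calder, w=6) cum 66
  x=5 (Elwood, w=50) cum 116
  x=5 (Ashton, w=110) cum 226  ← median
  x=8 (Fenton, w=25) cum 251
  x=10 (Denby, w=200) cum 451
⇒ x* = 5
y-coordinate, sorted with cumulative weight:
  y=0 (Calder, w=6) cum 6
  y=1 (Denby, w=200) cum 206
  y=6 (Fenton, w=25) cum 231  ← median
  y=7 (Ashton, w=110) cum 341
  y=9 (Elwood, w=50) cum 391
  y=9 (Brookfield, w=60) cum 451
⇒ y* = 6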